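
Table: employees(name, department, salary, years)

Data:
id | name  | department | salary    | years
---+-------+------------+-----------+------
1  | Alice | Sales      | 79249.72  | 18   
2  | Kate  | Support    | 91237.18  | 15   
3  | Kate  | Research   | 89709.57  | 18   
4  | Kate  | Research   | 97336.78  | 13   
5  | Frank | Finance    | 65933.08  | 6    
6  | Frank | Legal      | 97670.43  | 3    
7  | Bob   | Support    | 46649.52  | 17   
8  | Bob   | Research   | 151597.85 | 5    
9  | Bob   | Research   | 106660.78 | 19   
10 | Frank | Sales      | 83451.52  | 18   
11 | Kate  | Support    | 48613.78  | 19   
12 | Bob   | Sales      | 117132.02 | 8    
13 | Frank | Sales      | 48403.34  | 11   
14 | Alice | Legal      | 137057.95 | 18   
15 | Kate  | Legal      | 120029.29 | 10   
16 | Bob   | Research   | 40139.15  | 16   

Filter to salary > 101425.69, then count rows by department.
SELECT department, COUNT(*)
FROM employees
WHERE salary > 101425.69
GROUP BY department

Note: WHERE filters rows before grouping.

Result:
  Legal: 2
  Research: 2
  Sales: 1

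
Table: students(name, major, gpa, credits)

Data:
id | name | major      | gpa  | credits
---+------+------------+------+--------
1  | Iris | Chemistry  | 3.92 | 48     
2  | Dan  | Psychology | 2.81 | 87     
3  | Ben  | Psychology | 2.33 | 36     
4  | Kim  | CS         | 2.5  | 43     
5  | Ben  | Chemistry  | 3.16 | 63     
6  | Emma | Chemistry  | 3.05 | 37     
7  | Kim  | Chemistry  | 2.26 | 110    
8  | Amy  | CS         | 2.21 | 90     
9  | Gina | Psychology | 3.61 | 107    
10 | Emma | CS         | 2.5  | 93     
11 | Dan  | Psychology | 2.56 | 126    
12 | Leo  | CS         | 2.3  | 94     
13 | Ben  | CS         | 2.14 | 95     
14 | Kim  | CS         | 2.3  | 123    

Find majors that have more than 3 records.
SELECT major, COUNT(*) as cnt
FROM students
GROUP BY major
HAVING COUNT(*) > 3

Result:
  CS: 6
  Chemistry: 4
  Psychology: 4

Note: HAVING filters groups after aggregation, WHERE filters rows before.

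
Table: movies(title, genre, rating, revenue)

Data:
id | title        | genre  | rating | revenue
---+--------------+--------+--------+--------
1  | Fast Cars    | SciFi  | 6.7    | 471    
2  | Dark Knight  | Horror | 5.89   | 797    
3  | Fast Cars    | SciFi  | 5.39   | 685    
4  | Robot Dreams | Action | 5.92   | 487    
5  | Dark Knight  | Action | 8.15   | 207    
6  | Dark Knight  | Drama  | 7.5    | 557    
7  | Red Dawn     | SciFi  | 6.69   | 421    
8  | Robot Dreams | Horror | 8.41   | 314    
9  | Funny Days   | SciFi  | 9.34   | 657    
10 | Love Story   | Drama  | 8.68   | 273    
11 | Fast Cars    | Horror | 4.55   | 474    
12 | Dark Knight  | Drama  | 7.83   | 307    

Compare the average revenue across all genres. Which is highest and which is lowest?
SELECT genre, AVG(revenue)
FROM movies
GROUP BY genre
ORDER BY AVG(revenue)

All groups:
  Action: 347.00
  Drama: 379.00
  Horror: 528.33
  SciFi: 558.50

Highest: SciFi (558.50)
Lowest: Action (347.00)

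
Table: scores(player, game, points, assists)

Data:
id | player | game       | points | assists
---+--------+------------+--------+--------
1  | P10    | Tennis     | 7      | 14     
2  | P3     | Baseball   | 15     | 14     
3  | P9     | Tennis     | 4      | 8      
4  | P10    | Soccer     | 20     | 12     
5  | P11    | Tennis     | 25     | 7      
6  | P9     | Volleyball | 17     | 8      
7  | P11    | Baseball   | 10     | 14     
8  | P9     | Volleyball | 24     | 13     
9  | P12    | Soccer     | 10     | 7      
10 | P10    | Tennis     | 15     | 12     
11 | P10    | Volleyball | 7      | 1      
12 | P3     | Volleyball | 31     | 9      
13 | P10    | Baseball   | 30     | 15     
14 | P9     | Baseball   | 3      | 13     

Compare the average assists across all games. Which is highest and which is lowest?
SELECT game, AVG(assists)
FROM scores
GROUP BY game
ORDER BY AVG(assists)

All groups:
  Volleyball: 7.75
  Soccer: 9.50
  Tennis: 10.25
  Baseball: 14.00

Highest: Baseball (14.00)
Lowest: Volleyball (7.75)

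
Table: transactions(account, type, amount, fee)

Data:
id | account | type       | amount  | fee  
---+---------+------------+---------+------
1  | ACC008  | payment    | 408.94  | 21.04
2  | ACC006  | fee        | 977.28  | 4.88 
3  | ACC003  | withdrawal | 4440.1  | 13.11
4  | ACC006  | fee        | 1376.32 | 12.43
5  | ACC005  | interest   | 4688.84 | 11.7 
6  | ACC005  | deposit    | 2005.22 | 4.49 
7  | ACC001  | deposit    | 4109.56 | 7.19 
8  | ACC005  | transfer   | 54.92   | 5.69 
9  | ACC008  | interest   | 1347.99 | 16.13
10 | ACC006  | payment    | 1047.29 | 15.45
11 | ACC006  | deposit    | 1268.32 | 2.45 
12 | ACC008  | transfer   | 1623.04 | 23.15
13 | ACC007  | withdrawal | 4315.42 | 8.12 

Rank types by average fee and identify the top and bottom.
SELECT type, AVG(fee)
FROM transactions
GROUP BY type
ORDER BY AVG(fee)

All groups:
  deposit: 4.71
  fee: 8.66
  withdrawal: 10.62
  interest: 13.92
  transfer: 14.42
  payment: 18.25

Highest: payment (18.25)
Lowest: deposit (4.71)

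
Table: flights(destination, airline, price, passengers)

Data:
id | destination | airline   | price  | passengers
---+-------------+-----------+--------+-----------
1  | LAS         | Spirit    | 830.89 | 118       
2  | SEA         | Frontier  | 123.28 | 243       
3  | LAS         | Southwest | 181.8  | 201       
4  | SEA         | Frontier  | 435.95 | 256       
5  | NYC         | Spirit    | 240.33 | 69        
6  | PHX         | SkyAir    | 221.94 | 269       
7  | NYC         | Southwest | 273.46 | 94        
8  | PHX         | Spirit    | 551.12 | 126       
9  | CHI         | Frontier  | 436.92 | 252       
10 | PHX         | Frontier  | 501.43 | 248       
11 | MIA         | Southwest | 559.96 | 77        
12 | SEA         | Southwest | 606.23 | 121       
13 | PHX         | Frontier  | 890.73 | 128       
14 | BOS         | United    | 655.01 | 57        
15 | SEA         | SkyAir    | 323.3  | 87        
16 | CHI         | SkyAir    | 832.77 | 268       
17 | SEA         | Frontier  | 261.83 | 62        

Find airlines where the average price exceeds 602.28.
SELECT airline, AVG(price)
FROM flights
GROUP BY airline
HAVING AVG(price) > 602.28

Result:
  United: avg=655.01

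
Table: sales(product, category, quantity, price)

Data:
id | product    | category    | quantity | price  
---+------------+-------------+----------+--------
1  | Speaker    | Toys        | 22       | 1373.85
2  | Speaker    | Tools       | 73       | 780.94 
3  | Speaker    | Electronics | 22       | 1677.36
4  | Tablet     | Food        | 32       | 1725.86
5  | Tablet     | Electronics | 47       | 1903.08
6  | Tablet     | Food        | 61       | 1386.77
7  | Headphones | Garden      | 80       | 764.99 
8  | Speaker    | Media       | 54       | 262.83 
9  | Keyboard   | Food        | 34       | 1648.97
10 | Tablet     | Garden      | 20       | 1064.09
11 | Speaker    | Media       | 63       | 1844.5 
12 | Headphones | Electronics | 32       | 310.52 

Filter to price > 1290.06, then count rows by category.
SELECT category, COUNT(*)
FROM sales
WHERE price > 1290.06
GROUP BY category

Note: WHERE filters rows before grouping.

Result:
  Electronics: 2
  Food: 3
  Media: 1
  Toys: 1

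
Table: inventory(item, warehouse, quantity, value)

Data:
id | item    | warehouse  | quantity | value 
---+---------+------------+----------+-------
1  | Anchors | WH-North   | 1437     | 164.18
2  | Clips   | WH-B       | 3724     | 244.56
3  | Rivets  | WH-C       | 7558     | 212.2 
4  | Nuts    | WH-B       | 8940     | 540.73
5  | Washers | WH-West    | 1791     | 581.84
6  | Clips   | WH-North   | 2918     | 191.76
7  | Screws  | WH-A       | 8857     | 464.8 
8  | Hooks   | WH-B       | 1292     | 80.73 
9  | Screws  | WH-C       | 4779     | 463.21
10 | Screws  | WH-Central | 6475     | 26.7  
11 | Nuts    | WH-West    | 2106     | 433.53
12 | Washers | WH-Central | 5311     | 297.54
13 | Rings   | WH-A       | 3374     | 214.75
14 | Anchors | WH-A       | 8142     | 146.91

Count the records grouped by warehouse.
SELECT warehouse, COUNT(*) as count
FROM inventory
GROUP BY warehouse

Result:
  WH-A: 3
  WH-B: 3
  WH-C: 2
  WH-Central: 2
  WH-North: 2
  WH-West: 2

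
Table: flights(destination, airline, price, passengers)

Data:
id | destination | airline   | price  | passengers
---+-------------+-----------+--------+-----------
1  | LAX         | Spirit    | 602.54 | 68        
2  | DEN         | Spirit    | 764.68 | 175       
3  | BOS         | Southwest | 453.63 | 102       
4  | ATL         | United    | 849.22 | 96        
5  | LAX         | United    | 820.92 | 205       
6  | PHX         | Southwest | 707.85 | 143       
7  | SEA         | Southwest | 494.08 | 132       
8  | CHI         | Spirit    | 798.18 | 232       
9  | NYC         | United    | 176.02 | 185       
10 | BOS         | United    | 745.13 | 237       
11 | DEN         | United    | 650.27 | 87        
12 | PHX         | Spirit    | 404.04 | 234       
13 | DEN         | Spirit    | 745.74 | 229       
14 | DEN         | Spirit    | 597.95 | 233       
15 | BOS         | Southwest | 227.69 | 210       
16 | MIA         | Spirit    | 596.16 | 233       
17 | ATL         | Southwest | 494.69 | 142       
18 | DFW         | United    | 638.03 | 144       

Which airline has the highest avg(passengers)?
SELECT airline, AVG(passengers) as val
FROM flights
GROUP BY airline
ORDER BY val DESC
LIMIT 1

Result: Spirit with avg(passengers) = 200.57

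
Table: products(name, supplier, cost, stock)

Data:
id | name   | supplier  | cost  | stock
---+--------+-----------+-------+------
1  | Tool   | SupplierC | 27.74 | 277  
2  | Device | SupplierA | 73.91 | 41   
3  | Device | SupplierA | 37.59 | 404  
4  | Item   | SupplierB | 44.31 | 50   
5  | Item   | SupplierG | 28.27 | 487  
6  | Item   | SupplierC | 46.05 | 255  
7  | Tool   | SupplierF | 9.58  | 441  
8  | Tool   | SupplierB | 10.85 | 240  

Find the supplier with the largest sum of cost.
SELECT supplier, SUM(cost) as val
FROM products
GROUP BY supplier
ORDER BY val DESC
LIMIT 1

Result: SupplierA with sum(cost) = 111.50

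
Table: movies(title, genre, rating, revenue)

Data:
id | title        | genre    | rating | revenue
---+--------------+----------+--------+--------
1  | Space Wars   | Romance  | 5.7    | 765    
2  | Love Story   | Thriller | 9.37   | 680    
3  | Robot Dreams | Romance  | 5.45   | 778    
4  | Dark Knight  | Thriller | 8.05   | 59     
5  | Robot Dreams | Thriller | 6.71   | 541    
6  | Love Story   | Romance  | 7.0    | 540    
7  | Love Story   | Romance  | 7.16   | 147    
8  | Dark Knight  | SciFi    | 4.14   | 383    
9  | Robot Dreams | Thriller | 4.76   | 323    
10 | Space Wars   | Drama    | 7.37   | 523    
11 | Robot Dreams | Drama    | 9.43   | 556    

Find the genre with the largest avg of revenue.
SELECT genre, AVG(revenue) as val
FROM movies
GROUP BY genre
ORDER BY val DESC
LIMIT 1

Result: Romance with avg(revenue) = 557.50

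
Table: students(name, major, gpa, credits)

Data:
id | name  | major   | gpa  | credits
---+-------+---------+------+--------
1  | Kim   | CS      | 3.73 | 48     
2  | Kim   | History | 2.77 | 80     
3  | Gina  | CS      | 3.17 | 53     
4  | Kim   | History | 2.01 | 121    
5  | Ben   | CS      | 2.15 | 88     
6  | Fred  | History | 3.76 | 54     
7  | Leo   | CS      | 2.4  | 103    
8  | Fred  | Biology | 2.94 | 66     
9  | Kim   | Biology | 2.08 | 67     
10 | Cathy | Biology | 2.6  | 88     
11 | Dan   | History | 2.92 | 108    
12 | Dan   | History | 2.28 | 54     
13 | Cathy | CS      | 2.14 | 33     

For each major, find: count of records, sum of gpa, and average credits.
SELECT major,
       COUNT(*) as cnt,
       SUM(gpa) as total_gpa,
       AVG(credits) as avg_credits
FROM students
GROUP BY major

Result:
  Biology: 3 records, 7.62 total gpa, 73.67 avg credits
  CS: 5 records, 13.59 total gpa, 65.00 avg credits
  History: 5 records, 13.74 total gpa, 83.40 avg credits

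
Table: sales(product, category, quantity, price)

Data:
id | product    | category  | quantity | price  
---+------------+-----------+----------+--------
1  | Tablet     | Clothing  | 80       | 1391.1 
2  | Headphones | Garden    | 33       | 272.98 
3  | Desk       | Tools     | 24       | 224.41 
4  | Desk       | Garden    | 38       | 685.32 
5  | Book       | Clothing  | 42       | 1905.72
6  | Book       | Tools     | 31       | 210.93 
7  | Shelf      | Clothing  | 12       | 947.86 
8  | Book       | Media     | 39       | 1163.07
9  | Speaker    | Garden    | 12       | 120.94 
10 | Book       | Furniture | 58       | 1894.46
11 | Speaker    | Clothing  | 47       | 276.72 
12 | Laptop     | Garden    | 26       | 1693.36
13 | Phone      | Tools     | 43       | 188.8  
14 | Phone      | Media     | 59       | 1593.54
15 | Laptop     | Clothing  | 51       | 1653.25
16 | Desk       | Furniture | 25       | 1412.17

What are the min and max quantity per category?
SELECT category, MIN(quantity), MAX(quantity)
FROM sales
GROUP BY category

Result:
  Clothing: min=12, max=80
  Furniture: min=25, max=58
  Garden: min=12, max=38
  Media: min=39, max=59
  Tools: min=24, max=43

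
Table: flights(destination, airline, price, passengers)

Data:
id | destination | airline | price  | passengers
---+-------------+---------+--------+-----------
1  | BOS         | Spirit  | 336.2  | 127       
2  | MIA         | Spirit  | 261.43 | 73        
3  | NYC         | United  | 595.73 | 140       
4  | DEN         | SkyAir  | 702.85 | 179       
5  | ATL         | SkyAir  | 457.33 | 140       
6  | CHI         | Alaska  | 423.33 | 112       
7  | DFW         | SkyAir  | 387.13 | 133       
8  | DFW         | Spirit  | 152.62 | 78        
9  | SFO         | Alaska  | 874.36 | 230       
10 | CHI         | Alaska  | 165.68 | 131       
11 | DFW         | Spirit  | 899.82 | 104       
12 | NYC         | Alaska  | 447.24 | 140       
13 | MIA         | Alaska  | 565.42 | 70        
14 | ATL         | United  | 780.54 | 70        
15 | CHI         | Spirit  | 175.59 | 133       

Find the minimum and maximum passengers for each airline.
SELECT airline, MIN(passengers), MAX(passengers)
FROM flights
GROUP BY airline

Result:
  Alaska: min=70, max=230
  SkyAir: min=133, max=179
  Spirit: min=73, max=133
  United: min=70, max=140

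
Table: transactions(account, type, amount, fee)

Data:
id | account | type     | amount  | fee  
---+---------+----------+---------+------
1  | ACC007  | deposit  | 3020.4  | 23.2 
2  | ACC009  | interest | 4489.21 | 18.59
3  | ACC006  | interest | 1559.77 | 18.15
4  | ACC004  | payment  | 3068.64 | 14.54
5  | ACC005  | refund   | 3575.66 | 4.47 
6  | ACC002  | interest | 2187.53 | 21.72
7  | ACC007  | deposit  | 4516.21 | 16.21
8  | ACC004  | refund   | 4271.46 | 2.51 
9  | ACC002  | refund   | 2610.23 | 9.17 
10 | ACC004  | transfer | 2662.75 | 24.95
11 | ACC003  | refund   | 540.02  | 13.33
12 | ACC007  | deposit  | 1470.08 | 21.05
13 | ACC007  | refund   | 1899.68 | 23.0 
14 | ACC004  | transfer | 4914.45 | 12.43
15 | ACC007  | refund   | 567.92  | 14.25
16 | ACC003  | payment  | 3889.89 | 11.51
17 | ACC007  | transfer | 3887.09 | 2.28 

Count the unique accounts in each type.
SELECT type, COUNT(DISTINCT account)
FROM transactions
GROUP BY type

Result:
  deposit: 1 distinct
  interest: 3 distinct
  payment: 2 distinct
  refund: 5 distinct
  transfer: 2 distinct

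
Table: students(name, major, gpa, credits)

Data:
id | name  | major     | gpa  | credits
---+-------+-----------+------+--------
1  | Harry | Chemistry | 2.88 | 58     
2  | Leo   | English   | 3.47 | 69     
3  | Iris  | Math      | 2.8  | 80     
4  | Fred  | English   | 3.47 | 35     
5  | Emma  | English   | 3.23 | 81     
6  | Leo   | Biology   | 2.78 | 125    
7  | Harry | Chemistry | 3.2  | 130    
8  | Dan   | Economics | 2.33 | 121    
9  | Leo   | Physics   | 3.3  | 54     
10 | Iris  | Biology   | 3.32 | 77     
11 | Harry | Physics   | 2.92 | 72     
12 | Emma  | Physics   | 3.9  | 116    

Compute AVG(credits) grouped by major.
SELECT major, AVG(credits) as result
FROM students
GROUP BY major

Result:
  Biology: 101.00
  Chemistry: 94.00
  Economics: 121.00
  English: 61.67
  Math: 80.00
  Physics: 80.67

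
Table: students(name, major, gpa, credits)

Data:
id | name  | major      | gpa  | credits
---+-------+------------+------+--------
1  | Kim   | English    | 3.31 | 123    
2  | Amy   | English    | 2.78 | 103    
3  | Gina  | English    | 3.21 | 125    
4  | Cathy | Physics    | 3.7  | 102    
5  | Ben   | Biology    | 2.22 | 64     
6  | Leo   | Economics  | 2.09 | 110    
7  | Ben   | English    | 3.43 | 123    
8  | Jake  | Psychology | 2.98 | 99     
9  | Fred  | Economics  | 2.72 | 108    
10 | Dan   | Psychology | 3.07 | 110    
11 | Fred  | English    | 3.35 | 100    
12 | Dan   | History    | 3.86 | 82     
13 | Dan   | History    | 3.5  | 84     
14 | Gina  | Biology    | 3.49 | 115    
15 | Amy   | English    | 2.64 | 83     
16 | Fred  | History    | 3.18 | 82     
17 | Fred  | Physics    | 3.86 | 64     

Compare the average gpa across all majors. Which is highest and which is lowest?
SELECT major, AVG(gpa)
FROM students
GROUP BY major
ORDER BY AVG(gpa)

All groups:
  Economics: 2.41
  Biology: 2.86
  Psychology: 3.03
  English: 3.12
  History: 3.51
  Physics: 3.78

Highest: Physics (3.78)
Lowest: Economics (2.41)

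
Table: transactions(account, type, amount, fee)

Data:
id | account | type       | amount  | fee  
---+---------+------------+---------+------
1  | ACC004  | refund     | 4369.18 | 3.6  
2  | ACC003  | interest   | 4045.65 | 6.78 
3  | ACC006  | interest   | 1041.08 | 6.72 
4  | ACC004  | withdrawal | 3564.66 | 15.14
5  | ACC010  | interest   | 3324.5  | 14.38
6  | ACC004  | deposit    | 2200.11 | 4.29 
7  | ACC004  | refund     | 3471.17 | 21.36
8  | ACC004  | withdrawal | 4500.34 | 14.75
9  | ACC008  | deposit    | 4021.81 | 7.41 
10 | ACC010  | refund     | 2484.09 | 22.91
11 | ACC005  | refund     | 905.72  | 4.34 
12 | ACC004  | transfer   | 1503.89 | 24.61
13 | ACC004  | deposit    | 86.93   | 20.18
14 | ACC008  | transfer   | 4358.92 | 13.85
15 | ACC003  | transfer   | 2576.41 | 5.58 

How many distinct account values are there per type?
SELECT type, COUNT(DISTINCT account)
FROM transactions
GROUP BY type

Result:
  deposit: 2 distinct
  interest: 3 distinct
  refund: 3 distinct
  transfer: 3 distinct
  withdrawal: 1 distinct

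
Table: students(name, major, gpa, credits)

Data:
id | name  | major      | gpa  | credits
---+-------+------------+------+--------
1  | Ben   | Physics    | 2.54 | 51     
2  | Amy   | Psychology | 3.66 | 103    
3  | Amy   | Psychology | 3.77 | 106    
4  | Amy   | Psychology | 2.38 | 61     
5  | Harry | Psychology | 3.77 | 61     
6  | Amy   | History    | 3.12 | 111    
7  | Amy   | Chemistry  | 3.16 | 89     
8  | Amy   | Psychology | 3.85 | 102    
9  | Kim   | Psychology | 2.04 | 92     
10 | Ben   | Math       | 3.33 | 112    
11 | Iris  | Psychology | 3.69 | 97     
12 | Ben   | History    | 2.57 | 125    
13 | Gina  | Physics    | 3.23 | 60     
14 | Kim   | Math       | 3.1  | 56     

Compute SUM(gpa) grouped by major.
SELECT major, SUM(gpa) as result
FROM students
GROUP BY major

Result:
  Chemistry: 3.16
  History: 5.69
  Math: 6.43
  Physics: 5.77
  Psychology: 23.16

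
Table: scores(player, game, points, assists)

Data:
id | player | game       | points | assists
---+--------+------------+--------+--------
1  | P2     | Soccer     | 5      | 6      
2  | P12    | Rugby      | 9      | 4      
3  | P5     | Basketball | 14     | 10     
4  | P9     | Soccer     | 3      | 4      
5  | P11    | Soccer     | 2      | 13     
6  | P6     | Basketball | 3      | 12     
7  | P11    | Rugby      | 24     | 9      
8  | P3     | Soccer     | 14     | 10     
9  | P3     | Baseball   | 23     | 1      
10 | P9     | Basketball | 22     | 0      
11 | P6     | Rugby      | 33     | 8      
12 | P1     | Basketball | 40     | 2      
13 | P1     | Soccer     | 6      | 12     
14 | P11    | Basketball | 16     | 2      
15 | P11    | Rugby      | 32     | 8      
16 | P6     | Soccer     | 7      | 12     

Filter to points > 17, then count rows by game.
SELECT game, COUNT(*)
FROM scores
WHERE points > 17
GROUP BY game

Note: WHERE filters rows before grouping.

Result:
  Baseball: 1
  Basketball: 2
  Rugby: 3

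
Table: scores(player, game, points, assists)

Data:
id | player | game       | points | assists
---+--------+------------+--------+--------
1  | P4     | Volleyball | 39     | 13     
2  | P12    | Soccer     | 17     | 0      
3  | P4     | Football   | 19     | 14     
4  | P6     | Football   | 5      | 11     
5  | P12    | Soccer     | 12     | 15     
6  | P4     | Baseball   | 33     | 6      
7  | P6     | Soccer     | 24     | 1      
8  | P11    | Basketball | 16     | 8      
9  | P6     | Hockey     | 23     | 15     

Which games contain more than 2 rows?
SELECT game, COUNT(*) as cnt
FROM scores
GROUP BY game
HAVING COUNT(*) > 2

Result:
  Soccer: 3

Note: HAVING filters groups after aggregation, WHERE filters rows before.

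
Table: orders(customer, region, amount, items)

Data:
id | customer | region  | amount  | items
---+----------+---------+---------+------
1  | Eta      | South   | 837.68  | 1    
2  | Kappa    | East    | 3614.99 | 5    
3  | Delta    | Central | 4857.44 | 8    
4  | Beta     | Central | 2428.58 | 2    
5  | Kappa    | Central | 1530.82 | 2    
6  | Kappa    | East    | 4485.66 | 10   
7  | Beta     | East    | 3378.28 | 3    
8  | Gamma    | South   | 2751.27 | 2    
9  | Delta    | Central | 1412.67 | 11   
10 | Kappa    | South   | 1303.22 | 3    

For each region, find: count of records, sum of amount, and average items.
SELECT region,
       COUNT(*) as cnt,
       SUM(amount) as total_amount,
       AVG(items) as avg_items
FROM orders
GROUP BY region

Result:
  Central: 4 records, 10229.51 total amount, 5.75 avg items
  East: 3 records, 11478.93 total amount, 6.00 avg items
  South: 3 records, 4892.17 total amount, 2.00 avg items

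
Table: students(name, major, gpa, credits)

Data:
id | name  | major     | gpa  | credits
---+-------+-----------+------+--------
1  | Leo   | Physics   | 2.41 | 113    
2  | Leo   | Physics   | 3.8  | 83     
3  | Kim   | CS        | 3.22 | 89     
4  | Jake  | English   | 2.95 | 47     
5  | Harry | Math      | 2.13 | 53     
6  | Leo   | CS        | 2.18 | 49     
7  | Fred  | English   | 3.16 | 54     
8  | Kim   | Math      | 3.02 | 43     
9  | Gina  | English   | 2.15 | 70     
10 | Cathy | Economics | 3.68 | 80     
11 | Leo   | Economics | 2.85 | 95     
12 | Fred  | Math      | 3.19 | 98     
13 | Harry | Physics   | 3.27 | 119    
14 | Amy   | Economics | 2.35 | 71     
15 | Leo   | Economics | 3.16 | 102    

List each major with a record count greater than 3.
SELECT major, COUNT(*) as cnt
FROM students
GROUP BY major
HAVING COUNT(*) > 3

Result:
  Economics: 4

Note: HAVING filters groups after aggregation, WHERE filters rows before.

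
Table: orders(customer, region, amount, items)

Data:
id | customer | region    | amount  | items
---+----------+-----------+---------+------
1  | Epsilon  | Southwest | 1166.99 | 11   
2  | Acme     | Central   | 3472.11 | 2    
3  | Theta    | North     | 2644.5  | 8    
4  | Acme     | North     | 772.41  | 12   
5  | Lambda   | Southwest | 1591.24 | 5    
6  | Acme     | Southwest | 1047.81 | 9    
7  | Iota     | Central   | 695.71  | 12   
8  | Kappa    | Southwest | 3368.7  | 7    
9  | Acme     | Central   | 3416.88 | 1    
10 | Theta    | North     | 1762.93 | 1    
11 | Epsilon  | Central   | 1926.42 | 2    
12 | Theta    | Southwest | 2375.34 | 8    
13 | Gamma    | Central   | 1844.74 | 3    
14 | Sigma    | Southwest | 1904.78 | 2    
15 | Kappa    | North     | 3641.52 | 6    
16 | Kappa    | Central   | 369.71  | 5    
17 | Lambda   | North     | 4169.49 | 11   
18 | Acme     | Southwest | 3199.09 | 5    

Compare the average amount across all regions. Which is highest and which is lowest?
SELECT region, AVG(amount)
FROM orders
GROUP BY region
ORDER BY AVG(amount)

All groups:
  Central: 1954.26
  Southwest: 2093.42
  North: 2598.17

Highest: North (2598.17)
Lowest: Central (1954.26)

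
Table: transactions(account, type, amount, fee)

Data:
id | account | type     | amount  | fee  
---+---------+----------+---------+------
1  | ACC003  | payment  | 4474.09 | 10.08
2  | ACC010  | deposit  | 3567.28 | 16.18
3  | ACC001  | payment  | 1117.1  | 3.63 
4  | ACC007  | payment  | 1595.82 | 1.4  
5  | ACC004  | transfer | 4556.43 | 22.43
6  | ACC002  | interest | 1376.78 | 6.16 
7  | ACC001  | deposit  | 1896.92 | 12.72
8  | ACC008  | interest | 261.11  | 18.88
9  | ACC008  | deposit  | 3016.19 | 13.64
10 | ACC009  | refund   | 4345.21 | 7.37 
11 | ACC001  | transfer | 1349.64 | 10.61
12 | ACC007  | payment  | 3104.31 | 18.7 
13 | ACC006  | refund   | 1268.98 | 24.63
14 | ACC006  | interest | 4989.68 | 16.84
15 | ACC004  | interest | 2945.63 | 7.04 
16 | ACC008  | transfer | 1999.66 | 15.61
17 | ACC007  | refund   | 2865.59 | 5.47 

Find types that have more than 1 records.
SELECT type, COUNT(*) as cnt
FROM transactions
GROUP BY type
HAVING COUNT(*) > 1

Result:
  deposit: 3
  interest: 4
  payment: 4
  refund: 3
  transfer: 3

Note: HAVING filters groups after aggregation, WHERE filters rows before.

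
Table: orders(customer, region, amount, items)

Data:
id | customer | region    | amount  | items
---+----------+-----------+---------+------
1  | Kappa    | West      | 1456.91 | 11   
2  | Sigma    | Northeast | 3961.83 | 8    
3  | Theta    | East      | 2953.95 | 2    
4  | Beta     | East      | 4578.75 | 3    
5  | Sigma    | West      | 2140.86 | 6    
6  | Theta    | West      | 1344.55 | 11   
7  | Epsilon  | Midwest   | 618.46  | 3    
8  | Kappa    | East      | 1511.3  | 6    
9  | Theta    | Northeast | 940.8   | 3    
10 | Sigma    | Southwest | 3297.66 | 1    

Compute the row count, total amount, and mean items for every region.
SELECT region,
       COUNT(*) as cnt,
       SUM(amount) as total_amount,
       AVG(items) as avg_items
FROM orders
GROUP BY region

Result:
  East: 3 records, 9044.00 total amount, 3.67 avg items
  Midwest: 1 records, 618.46 total amount, 3.00 avg items
  Northeast: 2 records, 4902.63 total amount, 5.50 avg items
  Southwest: 1 records, 3297.66 total amount, 1.00 avg items
  West: 3 records, 4942.32 total amount, 9.33 avg items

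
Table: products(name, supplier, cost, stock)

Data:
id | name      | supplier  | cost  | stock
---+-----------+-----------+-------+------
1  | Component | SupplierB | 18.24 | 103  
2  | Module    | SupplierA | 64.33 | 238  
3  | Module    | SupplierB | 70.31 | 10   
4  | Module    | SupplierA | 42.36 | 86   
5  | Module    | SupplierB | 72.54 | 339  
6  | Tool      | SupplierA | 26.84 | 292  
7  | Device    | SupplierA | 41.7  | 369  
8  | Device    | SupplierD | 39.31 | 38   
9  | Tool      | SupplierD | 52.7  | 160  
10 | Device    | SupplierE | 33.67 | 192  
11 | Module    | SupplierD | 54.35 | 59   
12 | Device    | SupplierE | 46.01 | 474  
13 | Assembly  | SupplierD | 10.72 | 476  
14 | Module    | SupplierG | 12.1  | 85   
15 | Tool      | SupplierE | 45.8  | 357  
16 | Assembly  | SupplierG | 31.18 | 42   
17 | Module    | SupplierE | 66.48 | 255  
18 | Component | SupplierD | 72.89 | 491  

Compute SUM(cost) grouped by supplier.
SELECT supplier, SUM(cost) as result
FROM products
GROUP BY supplier

Result:
  SupplierA: 175.23
  SupplierB: 161.09
  SupplierD: 229.97
  SupplierE: 191.96
  SupplierG: 43.28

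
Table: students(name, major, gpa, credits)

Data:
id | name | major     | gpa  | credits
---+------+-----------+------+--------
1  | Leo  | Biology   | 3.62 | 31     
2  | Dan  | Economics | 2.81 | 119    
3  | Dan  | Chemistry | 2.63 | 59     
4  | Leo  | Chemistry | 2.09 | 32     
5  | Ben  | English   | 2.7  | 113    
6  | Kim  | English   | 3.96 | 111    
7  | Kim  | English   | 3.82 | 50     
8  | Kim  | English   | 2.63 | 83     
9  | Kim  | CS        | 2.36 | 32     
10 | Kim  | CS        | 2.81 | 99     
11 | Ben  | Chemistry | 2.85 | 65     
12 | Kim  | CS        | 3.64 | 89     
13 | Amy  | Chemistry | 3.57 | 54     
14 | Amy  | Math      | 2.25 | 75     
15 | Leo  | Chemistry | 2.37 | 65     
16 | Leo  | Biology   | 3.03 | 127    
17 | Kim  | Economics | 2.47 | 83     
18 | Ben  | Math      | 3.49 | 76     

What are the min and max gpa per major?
SELECT major, MIN(gpa), MAX(gpa)
FROM students
GROUP BY major

Result:
  Biology: min=3.03, max=3.62
  CS: min=2.36, max=3.64
  Chemistry: min=2.09, max=3.57
  Economics: min=2.47, max=2.81
  English: min=2.63, max=3.96
  Math: min=2.25, max=3.49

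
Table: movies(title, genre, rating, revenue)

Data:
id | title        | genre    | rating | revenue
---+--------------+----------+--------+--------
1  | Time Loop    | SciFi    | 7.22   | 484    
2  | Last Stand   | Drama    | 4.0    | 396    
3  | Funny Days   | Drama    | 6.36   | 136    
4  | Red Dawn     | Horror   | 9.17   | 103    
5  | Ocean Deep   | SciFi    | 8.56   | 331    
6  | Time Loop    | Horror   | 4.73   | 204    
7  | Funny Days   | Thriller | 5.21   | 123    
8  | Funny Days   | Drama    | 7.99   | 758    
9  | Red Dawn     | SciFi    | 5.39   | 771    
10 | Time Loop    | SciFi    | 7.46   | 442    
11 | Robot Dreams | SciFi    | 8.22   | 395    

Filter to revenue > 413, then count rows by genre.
SELECT genre, COUNT(*)
FROM movies
WHERE revenue > 413
GROUP BY genre

Note: WHERE filters rows before grouping.

Result:
  Drama: 1
  SciFi: 3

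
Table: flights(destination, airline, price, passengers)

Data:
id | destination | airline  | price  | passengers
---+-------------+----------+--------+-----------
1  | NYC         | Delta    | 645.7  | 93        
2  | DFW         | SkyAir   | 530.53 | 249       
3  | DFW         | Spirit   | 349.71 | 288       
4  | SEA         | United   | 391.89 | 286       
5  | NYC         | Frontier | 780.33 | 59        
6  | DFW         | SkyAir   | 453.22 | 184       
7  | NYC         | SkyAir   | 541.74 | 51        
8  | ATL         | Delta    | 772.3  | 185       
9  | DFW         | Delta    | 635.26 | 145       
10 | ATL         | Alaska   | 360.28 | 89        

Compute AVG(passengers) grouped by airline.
SELECT airline, AVG(passengers) as result
FROM flights
GROUP BY airline

Result:
  Alaska: 89.00
  Delta: 141.00
  Frontier: 59.00
  SkyAir: 161.33
  Spirit: 288.00
  United: 286.00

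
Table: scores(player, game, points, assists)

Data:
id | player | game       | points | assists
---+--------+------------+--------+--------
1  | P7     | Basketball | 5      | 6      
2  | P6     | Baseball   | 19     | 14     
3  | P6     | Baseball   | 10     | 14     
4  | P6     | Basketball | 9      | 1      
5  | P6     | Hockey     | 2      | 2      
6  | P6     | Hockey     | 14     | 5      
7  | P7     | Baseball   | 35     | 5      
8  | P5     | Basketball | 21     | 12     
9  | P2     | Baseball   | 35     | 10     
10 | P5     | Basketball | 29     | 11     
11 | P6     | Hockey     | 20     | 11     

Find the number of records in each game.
SELECT game, COUNT(*) as count
FROM scores
GROUP BY game

Result:
  Baseball: 4
  Basketball: 4
  Hockey: 3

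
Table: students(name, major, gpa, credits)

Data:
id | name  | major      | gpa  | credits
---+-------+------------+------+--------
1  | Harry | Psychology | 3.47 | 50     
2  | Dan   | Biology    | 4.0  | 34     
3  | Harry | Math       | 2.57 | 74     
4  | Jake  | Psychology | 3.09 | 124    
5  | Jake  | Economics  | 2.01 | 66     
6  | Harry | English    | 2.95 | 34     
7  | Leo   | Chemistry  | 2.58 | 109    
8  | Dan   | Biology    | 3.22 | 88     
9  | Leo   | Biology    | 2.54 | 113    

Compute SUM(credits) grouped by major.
SELECT major, SUM(credits) as result
FROM students
GROUP BY major

Result:
  Biology: 235
  Chemistry: 109
  Economics: 66
  English: 34
  Math: 74
  Psychology: 174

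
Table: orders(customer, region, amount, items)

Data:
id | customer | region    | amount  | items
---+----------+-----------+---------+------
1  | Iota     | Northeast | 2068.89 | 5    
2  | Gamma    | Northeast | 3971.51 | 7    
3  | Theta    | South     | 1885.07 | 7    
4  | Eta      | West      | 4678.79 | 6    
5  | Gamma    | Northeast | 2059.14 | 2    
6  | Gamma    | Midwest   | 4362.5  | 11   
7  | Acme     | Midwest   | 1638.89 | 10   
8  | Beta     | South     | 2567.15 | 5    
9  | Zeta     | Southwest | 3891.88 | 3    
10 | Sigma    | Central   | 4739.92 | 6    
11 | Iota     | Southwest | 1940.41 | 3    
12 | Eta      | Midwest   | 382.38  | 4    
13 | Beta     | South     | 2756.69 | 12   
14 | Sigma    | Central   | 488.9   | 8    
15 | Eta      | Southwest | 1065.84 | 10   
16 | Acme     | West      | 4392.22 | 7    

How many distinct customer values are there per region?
SELECT region, COUNT(DISTINCT customer)
FROM orders
GROUP BY region

Result:
  Central: 1 distinct
  Midwest: 3 distinct
  Northeast: 2 distinct
  South: 2 distinct
  Southwest: 3 distinct
  West: 2 distinct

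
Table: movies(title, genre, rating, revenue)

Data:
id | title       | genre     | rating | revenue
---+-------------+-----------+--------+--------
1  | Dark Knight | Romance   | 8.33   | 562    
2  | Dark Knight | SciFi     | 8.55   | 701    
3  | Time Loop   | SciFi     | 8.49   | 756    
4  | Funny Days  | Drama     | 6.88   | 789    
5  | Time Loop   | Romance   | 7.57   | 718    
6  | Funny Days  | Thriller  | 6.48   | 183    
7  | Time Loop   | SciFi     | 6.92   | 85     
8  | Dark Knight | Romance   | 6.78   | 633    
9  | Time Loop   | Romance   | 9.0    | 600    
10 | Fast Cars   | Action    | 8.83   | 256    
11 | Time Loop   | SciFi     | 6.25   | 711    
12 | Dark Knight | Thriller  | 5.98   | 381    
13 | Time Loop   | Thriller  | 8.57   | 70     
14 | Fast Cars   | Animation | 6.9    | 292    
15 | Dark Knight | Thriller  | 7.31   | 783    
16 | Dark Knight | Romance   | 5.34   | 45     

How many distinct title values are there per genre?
SELECT genre, COUNT(DISTINCT title)
FROM movies
GROUP BY genre

Result:
  Action: 1 distinct
  Animation: 1 distinct
  Drama: 1 distinct
  Romance: 2 distinct
  SciFi: 2 distinct
  Thriller: 3 distinct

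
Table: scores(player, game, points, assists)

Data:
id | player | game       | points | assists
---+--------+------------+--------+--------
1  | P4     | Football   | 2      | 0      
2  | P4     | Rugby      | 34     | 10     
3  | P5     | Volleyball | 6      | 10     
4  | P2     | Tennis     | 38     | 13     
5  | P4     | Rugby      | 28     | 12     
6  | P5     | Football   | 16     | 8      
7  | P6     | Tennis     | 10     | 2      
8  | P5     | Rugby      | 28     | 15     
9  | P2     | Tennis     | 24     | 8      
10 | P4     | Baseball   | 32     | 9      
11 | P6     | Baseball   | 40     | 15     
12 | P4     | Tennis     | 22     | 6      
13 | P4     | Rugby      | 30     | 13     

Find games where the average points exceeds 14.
SELECT game, AVG(points)
FROM scores
GROUP BY game
HAVING AVG(points) > 14

Result:
  Baseball: avg=36.00
  Rugby: avg=30.00
  Tennis: avg=23.50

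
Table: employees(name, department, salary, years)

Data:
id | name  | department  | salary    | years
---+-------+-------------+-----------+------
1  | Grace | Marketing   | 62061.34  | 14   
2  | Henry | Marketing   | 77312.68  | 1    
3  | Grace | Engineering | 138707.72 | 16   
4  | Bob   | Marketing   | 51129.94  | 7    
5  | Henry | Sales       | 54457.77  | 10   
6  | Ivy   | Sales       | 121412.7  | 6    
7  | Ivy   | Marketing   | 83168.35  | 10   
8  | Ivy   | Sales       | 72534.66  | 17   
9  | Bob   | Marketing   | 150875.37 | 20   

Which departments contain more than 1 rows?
SELECT department, COUNT(*) as cnt
FROM employees
GROUP BY department
HAVING COUNT(*) > 1

Result:
  Marketing: 5
  Sales: 3

Note: HAVING filters groups after aggregation, WHERE filters rows before.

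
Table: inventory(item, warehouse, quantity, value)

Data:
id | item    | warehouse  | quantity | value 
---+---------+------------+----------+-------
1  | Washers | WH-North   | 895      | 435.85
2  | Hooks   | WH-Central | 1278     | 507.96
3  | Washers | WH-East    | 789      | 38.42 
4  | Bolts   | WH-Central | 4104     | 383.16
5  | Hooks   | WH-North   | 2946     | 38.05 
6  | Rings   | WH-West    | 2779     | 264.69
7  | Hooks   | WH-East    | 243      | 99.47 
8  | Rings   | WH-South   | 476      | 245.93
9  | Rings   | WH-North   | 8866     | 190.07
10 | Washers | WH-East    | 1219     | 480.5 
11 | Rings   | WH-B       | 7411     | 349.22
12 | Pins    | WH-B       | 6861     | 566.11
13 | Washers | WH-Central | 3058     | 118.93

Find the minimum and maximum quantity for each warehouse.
SELECT warehouse, MIN(quantity), MAX(quantity)
FROM inventory
GROUP BY warehouse

Result:
  WH-B: min=6861, max=7411
  WH-Central: min=1278, max=4104
  WH-East: min=243, max=1219
  WH-North: min=895, max=8866
  WH-South: min=476, max=476
  WH-West: min=2779, max=2779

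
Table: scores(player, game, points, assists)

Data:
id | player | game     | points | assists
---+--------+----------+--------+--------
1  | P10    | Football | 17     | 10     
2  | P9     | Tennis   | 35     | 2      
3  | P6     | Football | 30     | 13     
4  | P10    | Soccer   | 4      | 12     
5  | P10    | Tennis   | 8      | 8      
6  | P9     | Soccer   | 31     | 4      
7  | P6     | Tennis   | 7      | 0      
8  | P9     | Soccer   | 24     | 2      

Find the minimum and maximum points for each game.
SELECT game, MIN(points), MAX(points)
FROM scores
GROUP BY game

Result:
  Football: min=17, max=30
  Soccer: min=4, max=31
  Tennis: min=7, max=35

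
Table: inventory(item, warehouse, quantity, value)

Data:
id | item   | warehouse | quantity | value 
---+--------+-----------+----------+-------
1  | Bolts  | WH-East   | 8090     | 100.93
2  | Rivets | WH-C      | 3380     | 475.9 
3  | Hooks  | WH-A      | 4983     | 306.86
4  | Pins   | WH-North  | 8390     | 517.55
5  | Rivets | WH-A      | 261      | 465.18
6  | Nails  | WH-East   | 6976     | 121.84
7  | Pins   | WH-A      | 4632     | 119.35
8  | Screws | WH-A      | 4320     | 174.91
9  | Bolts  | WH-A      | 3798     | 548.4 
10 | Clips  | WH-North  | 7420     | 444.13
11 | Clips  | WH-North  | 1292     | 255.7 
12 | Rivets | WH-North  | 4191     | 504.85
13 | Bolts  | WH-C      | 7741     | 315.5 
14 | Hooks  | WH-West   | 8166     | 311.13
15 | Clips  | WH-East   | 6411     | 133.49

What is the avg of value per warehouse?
SELECT warehouse, AVG(value) as result
FROM inventory
GROUP BY warehouse

Result:
  WH-A: 322.94
  WH-C: 395.70
  WH-East: 118.75
  WH-North: 430.56
  WH-West: 311.13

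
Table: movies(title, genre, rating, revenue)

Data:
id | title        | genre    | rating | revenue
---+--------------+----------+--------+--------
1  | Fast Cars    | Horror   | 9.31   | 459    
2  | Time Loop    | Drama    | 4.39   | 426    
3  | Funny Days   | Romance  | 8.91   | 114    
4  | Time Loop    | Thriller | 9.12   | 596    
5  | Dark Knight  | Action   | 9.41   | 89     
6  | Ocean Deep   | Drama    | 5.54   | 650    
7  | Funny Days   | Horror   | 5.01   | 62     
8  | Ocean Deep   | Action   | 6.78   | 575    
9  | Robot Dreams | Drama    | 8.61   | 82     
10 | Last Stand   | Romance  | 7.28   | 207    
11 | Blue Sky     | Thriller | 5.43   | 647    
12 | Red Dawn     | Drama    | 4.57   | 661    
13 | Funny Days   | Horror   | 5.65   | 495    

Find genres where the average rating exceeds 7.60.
SELECT genre, AVG(rating)
FROM movies
GROUP BY genre
HAVING AVG(rating) > 7.60

Result:
  Action: avg=8.10
  Romance: avg=8.10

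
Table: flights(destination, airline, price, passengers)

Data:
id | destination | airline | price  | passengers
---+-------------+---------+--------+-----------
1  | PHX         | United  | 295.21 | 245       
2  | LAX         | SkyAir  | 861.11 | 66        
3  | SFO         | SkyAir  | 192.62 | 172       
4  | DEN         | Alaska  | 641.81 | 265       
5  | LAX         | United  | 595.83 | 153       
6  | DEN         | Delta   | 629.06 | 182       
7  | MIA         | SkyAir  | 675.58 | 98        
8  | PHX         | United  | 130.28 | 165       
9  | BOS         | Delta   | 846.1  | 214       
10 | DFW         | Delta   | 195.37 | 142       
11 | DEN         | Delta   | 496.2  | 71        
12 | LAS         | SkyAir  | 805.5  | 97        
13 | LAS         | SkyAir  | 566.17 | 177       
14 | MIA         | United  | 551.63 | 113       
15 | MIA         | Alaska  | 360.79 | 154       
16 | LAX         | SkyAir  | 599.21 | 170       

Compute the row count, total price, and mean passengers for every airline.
SELECT airline,
       COUNT(*) as cnt,
       SUM(price) as total_price,
       AVG(passengers) as avg_passengers
FROM flights
GROUP BY airline

Result:
  Alaska: 2 records, 1002.60 total price, 209.50 avg passengers
  Delta: 4 records, 2166.73 total price, 152.25 avg passengers
  SkyAir: 6 records, 3700.19 total price, 130.00 avg passengers
  United: 4 records, 1572.95 total price, 169.00 avg passengers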